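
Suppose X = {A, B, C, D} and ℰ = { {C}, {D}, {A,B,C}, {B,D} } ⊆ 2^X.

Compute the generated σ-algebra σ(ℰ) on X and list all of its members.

σ(ℰ) = { ∅, {A}, {B}, {C}, {D}, {A,B}, {A,C}, {A,D}, {B,C}, {B,D}, {C,D}, {A,B,C}, {A,B,D}, {A,C,D}, {B,C,D}, X }

Trace:
Initial family (6 sets): { ∅, {C}, {D}, {B,D}, {A,B,C}, X }.
Step 1: 4 new —
  {A,C}  = X∖{B,D}
  {C,D}  = {C} ∪ {D}
  {A,B,D}  = X∖{C}
  {B,C,D}  = {C} ∪ {B,D}
  (now 10)
Step 2: +3 →
  {A}  = X∖{B,C,D}
  {A,B}  = X∖{C,D}
  {A,C,D}  = {C,D} ∪ {A,C}
  (now 13)
Step 3. New:
  {B}  = X∖{A,C,D}
  {A,D}  = {D} ∪ {A}
  (now 15)
Step 4 adds 1:
  {B,C}  = X∖{A,D}
  (now 16)
Step 5: already closed under ᶜ and ∪.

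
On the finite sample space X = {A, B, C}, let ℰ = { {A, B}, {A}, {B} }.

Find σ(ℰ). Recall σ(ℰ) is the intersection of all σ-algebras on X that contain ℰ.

Start: ℰ ∪ {∅, X} = { {}, {A}, {B}, {A, B}, X }.
Round 1: 3 new —
  {C}  = X∖{A, B}
  {A, C}  = X∖{B}
  {B, C}  = X∖{A}
  (now 8)
Round 2: stable.

σ(ℰ) = { {}, {A}, {B}, {C}, {A, B}, {A, C}, {B, C}, X }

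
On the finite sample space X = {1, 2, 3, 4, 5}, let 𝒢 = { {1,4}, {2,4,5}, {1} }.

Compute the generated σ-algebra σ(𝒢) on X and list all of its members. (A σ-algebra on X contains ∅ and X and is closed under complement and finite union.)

Seed the family with 𝒢 together with ∅ and X: { ∅, {1}, {1,4}, {2,4,5}, X }.
Round 1 (4 new):
  {1,3}  = X∖{2,4,5}
  {2,3,5}  = X∖{1,4}
  {1,2,4,5}  = {1,4} ∪ {2,4,5}
  {2,3,4,5}  = X∖{1}
Round 2: +3 →
  {3}  = X∖{1,2,4,5}
  {1,3,4}  = {1,4} ∪ {1,3}
  {1,2,3,5}  = {2,3,5} ∪ {1,3}
Round 3 (2 new):
  {4}  = X∖{1,2,3,5}
  {2,5}  = X∖{1,3,4}
Round 4: 2 new —
  {3,4}  = {3} ∪ {4}
  {1,2,5}  = {2,5} ∪ {1}
Round 5: stable.

Therefore σ(𝒢) = { ∅, {1}, {3}, {4}, {1,3}, {1,4}, {2,5}, {3,4}, {1,2,5}, {1,3,4}, {2,3,5}, {2,4,5}, {1,2,3,5}, {1,2,4,5}, {2,3,4,5}, X } (|σ(𝒢)| = 16).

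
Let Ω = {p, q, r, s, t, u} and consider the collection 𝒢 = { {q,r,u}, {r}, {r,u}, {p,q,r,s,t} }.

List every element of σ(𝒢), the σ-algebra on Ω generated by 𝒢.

Start: 𝒢 ∪ {∅, Ω} = { {}, {r}, {r,u}, {q,r,u}, {p,q,r,s,t}, Ω }.
Step 1: 4 new —
  {u}  = Ω∖{p,q,r,s,t}
  {p,s,t}  = Ω∖{q,r,u}
  {p,q,s,t}  = Ω∖{r,u}
  {p,q,s,t,u}  = Ω∖{r}
  (now 10)
Step 2 adds 3:
  {p,r,s,t}  = {p,s,t} ∪ {r}
  {p,s,t,u}  = {p,s,t} ∪ {u}
  {p,r,s,t,u}  = {p,s,t} ∪ {r,u}
  (now 13)
Step 3 (3 new):
  {q}  = Ω∖{p,r,s,t,u}
  {q,r}  = Ω∖{p,s,t,u}
  {q,u}  = Ω∖{p,r,s,t}
  (now 16)
Step 4: already closed under ᶜ and ∪.

Therefore σ(𝒢) = { {}, {q}, {r}, {u}, {q,r}, {q,u}, {r,u}, {p,s,t}, {q,r,u}, {p,q,s,t}, {p,r,s,t}, {p,s,t,u}, {p,q,r,s,t}, {p,q,s,t,u}, {p,r,s,t,u}, Ω } (|σ(𝒢)| = 16).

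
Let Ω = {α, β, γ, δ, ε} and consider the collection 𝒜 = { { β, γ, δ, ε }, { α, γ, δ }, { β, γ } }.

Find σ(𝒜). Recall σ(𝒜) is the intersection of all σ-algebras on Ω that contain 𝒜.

Answer: σ(𝒜) = { {}, { α }, { β }, { γ }, { δ }, { ε }, { α, β }, { α, γ }, { α, δ }, { α, ε }, { β, γ }, { β, δ }, { β, ε }, { γ, δ }, { γ, ε }, { δ, ε }, { α, β, γ }, { α, β, δ }, { α, β, ε }, { α, γ, δ }, { α, γ, ε }, { α, δ, ε }, { β, γ, δ }, { β, γ, ε }, { β, δ, ε }, { γ, δ, ε }, { α, β, γ, δ }, { α, β, γ, ε }, { α, β, δ, ε }, { α, γ, δ, ε }, { β, γ, δ, ε }, Ω }

Derivation:
Begin from { {}, { β, γ }, { α, γ, δ }, { β, γ, δ, ε }, Ω } (that is, 𝒜 plus ∅ and Ω).
Round 1 (4 new):
  { α }  = Ω∖{ β, γ, δ, ε }
  { β, ε }  = Ω∖{ α, γ, δ }
  { α, δ, ε }  = Ω∖{ β, γ }
  { α, β, γ, δ }  = { α, γ, δ } ∪ { β, γ }
  [9 total]
Round 2: +6 →
  { ε }  = Ω∖{ α, β, γ, δ }
  { α, β, γ }  = { β, γ } ∪ { α }
  { α, β, ε }  = { β, ε } ∪ { α }
  { β, γ, ε }  = { β, ε } ∪ { β, γ }
  { α, β, δ, ε }  = { α, δ, ε } ∪ { β, ε }
  { α, γ, δ, ε }  = { α, δ, ε } ∪ { α, γ, δ }
  [15 total]
Round 3 (7 new):
  { β }  = Ω∖{ α, γ, δ, ε }
  { γ }  = Ω∖{ α, β, δ, ε }
  { α, δ }  = Ω∖{ β, γ, ε }
  { α, ε }  = { ε } ∪ { α }
  { γ, δ }  = Ω∖{ α, β, ε }
  { δ, ε }  = Ω∖{ α, β, γ }
  { α, β, γ, ε }  = { β, ε } ∪ { α, β, γ }
  [22 total]
Round 4: +9 →
  { δ }  = Ω∖{ α, β, γ, ε }
  { α, β }  = { β } ∪ { α }
  { α, γ }  = { γ } ∪ { α }
  { γ, ε }  = { ε } ∪ { γ }
  { α, β, δ }  = { β } ∪ { α, δ }
  { α, γ, ε }  = { α, ε } ∪ { γ }
  { β, γ, δ }  = Ω∖{ α, ε }
  { β, δ, ε }  = { β, ε } ∪ { δ, ε }
  { γ, δ, ε }  = { γ, δ } ∪ { δ, ε }
  [31 total]
Round 5 adds 1:
  { β, δ }  = Ω∖{ α, γ, ε }
  [32 total]
Round 6: already closed under ᶜ and ∪.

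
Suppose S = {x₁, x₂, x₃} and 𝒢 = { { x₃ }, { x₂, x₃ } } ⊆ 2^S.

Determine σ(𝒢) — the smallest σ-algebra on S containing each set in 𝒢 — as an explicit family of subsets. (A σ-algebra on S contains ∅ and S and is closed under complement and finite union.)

σ(𝒢) (8 sets): { ∅, { x₁ }, { x₂ }, { x₃ }, { x₁, x₂ }, { x₁, x₃ }, { x₂, x₃ }, S }

Trace:
Begin from { ∅, { x₃ }, { x₂, x₃ }, S } (that is, 𝒢 plus ∅ and S).
Round 1 (2 new):
  { x₁ }  = complement { x₂, x₃ }
  { x₁, x₂ }  = complement { x₃ }
  — 6 sets.
Round 2: 1 new —
  { x₁, x₃ }  = { x₃ } ∪ { x₁ }
  — 7 sets.
Round 3: 1 new —
  { x₂ }  = complement { x₁, x₃ }
  — 8 sets.
Round 4: already closed under ᶜ and ∪.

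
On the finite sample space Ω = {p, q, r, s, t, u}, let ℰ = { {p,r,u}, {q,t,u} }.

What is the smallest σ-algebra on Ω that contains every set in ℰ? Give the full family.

Start: ℰ ∪ {∅, Ω} = { {}, {p,r,u}, {q,t,u}, Ω }.
Round 1 adds 3:
  {p,r,s}  = complement {q,t,u}
  {q,s,t}  = complement {p,r,u}
  {p,q,r,t,u}  = {p,r,u} ∪ {q,t,u}
Round 2: +4 →
  {s}  = complement {p,q,r,t,u}
  {p,r,s,u}  = {p,r,s} ∪ {p,r,u}
  {q,s,t,u}  = {q,t,u} ∪ {q,s,t}
  {p,q,r,s,t}  = {p,r,s} ∪ {q,s,t}
Round 3: +3 →
  {u}  = complement {p,q,r,s,t}
  {p,r}  = complement {q,s,t,u}
  {q,t}  = complement {p,r,s,u}
Round 4. New:
  {s,u}  = {s} ∪ {u}
  {p,q,r,t}  = {q,t} ∪ {p,r}
Round 5: no new sets; the family is a σ-algebra.

σ(ℰ) = { {}, {s}, {u}, {p,r}, {q,t}, {s,u}, {p,r,s}, {p,r,u}, {q,s,t}, {q,t,u}, {p,q,r,t}, {p,r,s,u}, {q,s,t,u}, {p,q,r,s,t}, {p,q,r,t,u}, Ω }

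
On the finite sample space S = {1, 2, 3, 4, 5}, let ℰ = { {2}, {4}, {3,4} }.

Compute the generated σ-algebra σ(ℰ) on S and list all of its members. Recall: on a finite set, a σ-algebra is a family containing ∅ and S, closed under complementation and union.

Initial family (5 sets): { ∅, {2}, {4}, {3,4}, S }.
Round 1: +5 →
  {2,4}  = {4} ∪ {2}
  {1,2,5}  = ᶜ of {3,4}
  {2,3,4}  = {3,4} ∪ {2}
  {1,2,3,5}  = ᶜ of {4}
  {1,3,4,5}  = ᶜ of {2}
  |family| = 10
Round 2. New:
  {1,5}  = ᶜ of {2,3,4}
  {1,3,5}  = ᶜ of {2,4}
  {1,2,4,5}  = {1,2,5} ∪ {4}
  |family| = 13
Round 3: +2 →
  {3}  = ᶜ of {1,2,4,5}
  {1,4,5}  = {1,5} ∪ {4}
  |family| = 15
Round 4. New:
  {2,3}  = ᶜ of {1,4,5}
  |family| = 16
Round 5: no new sets; the family is a σ-algebra.

Therefore σ(ℰ) = { ∅, {2}, {3}, {4}, {1,5}, {2,3}, {2,4}, {3,4}, {1,2,5}, {1,3,5}, {1,4,5}, {2,3,4}, {1,2,3,5}, {1,2,4,5}, {1,3,4,5}, S } (|σ(ℰ)| = 16).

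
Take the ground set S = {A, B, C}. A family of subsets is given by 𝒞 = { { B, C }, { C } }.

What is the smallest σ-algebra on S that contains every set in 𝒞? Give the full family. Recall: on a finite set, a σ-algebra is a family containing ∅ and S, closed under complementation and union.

σ(𝒞) (8 sets): { {}, { A }, { B }, { C }, { A, B }, { A, C }, { B, C }, S }

Derivation:
Take S₀ = 𝒞 ∪ {∅, S} = { {}, { C }, { B, C }, S }.
Pass 1. New:
  { A }  = { B, C }ᶜ
  { A, B }  = { C }ᶜ
  |family| = 6
Pass 2: +1 →
  { A, C }  = { C } ∪ { A }
  |family| = 7
Pass 3: +1 →
  { B }  = { A, C }ᶜ
  |family| = 8
Pass 4: stable.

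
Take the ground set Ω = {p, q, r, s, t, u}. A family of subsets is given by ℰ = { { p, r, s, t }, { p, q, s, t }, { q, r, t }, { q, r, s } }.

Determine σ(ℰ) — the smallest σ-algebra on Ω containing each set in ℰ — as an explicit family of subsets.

Answer: σ(ℰ) = { ∅, { p }, { q }, { r }, { s }, { t }, { u }, { p, q }, { p, r }, { p, s }, { p, t }, { p, u }, { q, r }, { q, s }, { q, t }, { q, u }, { r, s }, { r, t }, { r, u }, { s, t }, { s, u }, { t, u }, { p, q, r }, { p, q, s }, { p, q, t }, { p, q, u }, { p, r, s }, { p, r, t }, { p, r, u }, { p, s, t }, { p, s, u }, { p, t, u }, { q, r, s }, { q, r, t }, { q, r, u }, { q, s, t }, { q, s, u }, { q, t, u }, { r, s, t }, { r, s, u }, { r, t, u }, { s, t, u }, { p, q, r, s }, { p, q, r, t }, { p, q, r, u }, { p, q, s, t }, { p, q, s, u }, { p, q, t, u }, { p, r, s, t }, { p, r, s, u }, { p, r, t, u }, { p, s, t, u }, { q, r, s, t }, { q, r, s, u }, { q, r, t, u }, { q, s, t, u }, { r, s, t, u }, { p, q, r, s, t }, { p, q, r, s, u }, { p, q, r, t, u }, { p, q, s, t, u }, { p, r, s, t, u }, { q, r, s, t, u }, Ω }

Derivation:
Seed the family with ℰ together with ∅ and Ω: { ∅, { q, r, s }, { q, r, t }, { p, q, s, t }, { p, r, s, t }, Ω }.
Pass 1 (6 new):
  { q, u }  = Ω∖{ p, r, s, t }
  { r, u }  = Ω∖{ p, q, s, t }
  { p, s, u }  = Ω∖{ q, r, t }
  { p, t, u }  = Ω∖{ q, r, s }
  { q, r, s, t }  = { q, r, t } ∪ { q, r, s }
  { p, q, r, s, t }  = { q, r, t } ∪ { p, r, s, t }
  [12 total]
Pass 2 adds 15:
  { u }  = Ω∖{ p, q, r, s, t }
  { p, u }  = Ω∖{ q, r, s, t }
  { q, r, u }  = { q, u } ∪ { r, u }
  { p, q, s, u }  = { q, u } ∪ { p, s, u }
  { p, q, t, u }  = { q, u } ∪ { p, t, u }
  { p, r, s, u }  = { p, s, u } ∪ { r, u }
  { p, r, t, u }  = { p, t, u } ∪ { r, u }
  { p, s, t, u }  = { p, s, u } ∪ { p, t, u }
  { q, r, s, u }  = { q, r, s } ∪ { q, u }
  { q, r, t, u }  = { q, u } ∪ { q, r, t }
  { p, q, r, s, u }  = { q, r, s } ∪ { p, s, u }
  { p, q, r, t, u }  = { q, r, t } ∪ { p, t, u }
  { p, q, s, t, u }  = { q, u } ∪ { p, q, s, t }
  { p, r, s, t, u }  = { p, s, u } ∪ { p, r, s, t }
  { q, r, s, t, u }  = { q, u } ∪ { q, r, s, t }
  [27 total]
Pass 3: +16 →
  { p }  = Ω∖{ q, r, s, t, u }
  { q }  = Ω∖{ p, r, s, t, u }
  { r }  = Ω∖{ p, q, s, t, u }
  { s }  = Ω∖{ p, q, r, t, u }
  { t }  = Ω∖{ p, q, r, s, u }
  { p, s }  = Ω∖{ q, r, t, u }
  { p, t }  = Ω∖{ q, r, s, u }
  { q, r }  = Ω∖{ p, s, t, u }
  { q, s }  = Ω∖{ p, r, t, u }
  { q, t }  = Ω∖{ p, r, s, u }
  { r, s }  = Ω∖{ p, q, t, u }
  { r, t }  = Ω∖{ p, q, s, u }
  { p, q, u }  = { p, u } ∪ { q, u }
  { p, r, u }  = { p, u } ∪ { r, u }
  { p, s, t }  = Ω∖{ q, r, u }
  { p, q, r, u }  = { p, u } ∪ { q, r, u }
  [43 total]
Pass 4: +18 →
  { p, q }  = { q } ∪ { p }
  { p, r }  = { r } ∪ { p }
  { s, t }  = Ω∖{ p, q, r, u }
  { s, u }  = { s } ∪ { u }
  { t, u }  = { u } ∪ { t }
  { p, q, r }  = { q, r } ∪ { p }
  { p, q, s }  = { q } ∪ { p, s }
  { p, q, t }  = { q } ∪ { p, t }
  { p, r, s }  = { r, s } ∪ { p }
  { p, r, t }  = { r, t } ∪ { p }
  { q, s, t }  = Ω∖{ p, r, u }
  { q, s, u }  = { q, u } ∪ { s }
  { q, t, u }  = { q, u } ∪ { q, t }
  { r, s, t }  = Ω∖{ p, q, u }
  { r, s, u }  = { r, s } ∪ { r, u }
  { r, t, u }  = { r, t } ∪ { r, u }
  { p, q, r, s }  = { q, r } ∪ { p, s }
  { p, q, r, t }  = { q, r } ∪ { p, t }
  [61 total]
Pass 5. New:
  { s, t, u }  = Ω∖{ p, q, r }
  { q, s, t, u }  = Ω∖{ p, r }
  { r, s, t, u }  = Ω∖{ p, q }
  [64 total]
Pass 6: stable.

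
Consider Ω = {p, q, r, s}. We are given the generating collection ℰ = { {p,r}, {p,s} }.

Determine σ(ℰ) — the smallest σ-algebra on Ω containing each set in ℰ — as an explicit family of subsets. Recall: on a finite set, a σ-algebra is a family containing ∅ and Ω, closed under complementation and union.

Begin from { ∅, {p,r}, {p,s}, Ω } (that is, ℰ plus ∅ and Ω).
Step 1 adds 3:
  {q,r}  = Ω∖{p,s}
  {q,s}  = Ω∖{p,r}
  {p,r,s}  = {p,r} ∪ {p,s}
  — 7 sets.
Step 2: 4 new —
  {q}  = Ω∖{p,r,s}
  {p,q,r}  = {q,r} ∪ {p,r}
  {p,q,s}  = {p,s} ∪ {q,s}
  {q,r,s}  = {q,r} ∪ {q,s}
  — 11 sets.
Step 3. New:
  {p}  = Ω∖{q,r,s}
  {r}  = Ω∖{p,q,s}
  {s}  = Ω∖{p,q,r}
  — 14 sets.
Step 4: 2 new —
  {p,q}  = {q} ∪ {p}
  {r,s}  = {r} ∪ {s}
  — 16 sets.
Step 5: stable.

σ(ℰ) = { ∅, {p}, {q}, {r}, {s}, {p,q}, {p,r}, {p,s}, {q,r}, {q,s}, {r,s}, {p,q,r}, {p,q,s}, {p,r,s}, {q,r,s}, Ω }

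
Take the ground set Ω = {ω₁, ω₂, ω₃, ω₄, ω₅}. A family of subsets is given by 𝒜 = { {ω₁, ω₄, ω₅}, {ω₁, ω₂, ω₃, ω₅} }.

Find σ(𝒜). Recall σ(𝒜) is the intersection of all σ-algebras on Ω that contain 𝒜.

σ(𝒜) (8 sets): { {}, {ω₄}, {ω₁, ω₅}, {ω₂, ω₃}, {ω₁, ω₄, ω₅}, {ω₂, ω₃, ω₄}, {ω₁, ω₂, ω₃, ω₅}, Ω }

Derivation:
Seed the family with 𝒜 together with ∅ and Ω: { {}, {ω₁, ω₄, ω₅}, {ω₁, ω₂, ω₃, ω₅}, Ω }.
Iteration 1: 2 new —
  {ω₄}  = complement {ω₁, ω₂, ω₃, ω₅}
  {ω₂, ω₃}  = complement {ω₁, ω₄, ω₅}
  |family| = 6
Iteration 2 (1 new):
  {ω₂, ω₃, ω₄}  = {ω₂, ω₃} ∪ {ω₄}
  |family| = 7
Iteration 3: 1 new —
  {ω₁, ω₅}  = complement {ω₂, ω₃, ω₄}
  |family| = 8
Iteration 4: stable.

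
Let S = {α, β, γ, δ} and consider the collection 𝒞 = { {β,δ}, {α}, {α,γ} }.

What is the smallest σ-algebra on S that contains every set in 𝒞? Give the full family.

Initial family (5 sets): { {}, {α}, {α,γ}, {β,δ}, S }.
Step 1 (2 new):
  {α,β,δ}  = {β,δ} ∪ {α}
  {β,γ,δ}  = {α}ᶜ
Step 2 adds 1:
  {γ}  = {α,β,δ}ᶜ
Step 3 adds nothing — fixpoint reached.

Hence σ(𝒞) has 8 members: { {}, {α}, {γ}, {α,γ}, {β,δ}, {α,β,δ}, {β,γ,δ}, S }.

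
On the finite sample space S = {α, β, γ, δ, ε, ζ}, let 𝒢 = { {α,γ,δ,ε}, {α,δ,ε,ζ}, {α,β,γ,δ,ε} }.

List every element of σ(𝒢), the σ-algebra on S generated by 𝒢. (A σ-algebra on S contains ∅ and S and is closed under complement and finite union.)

|σ(𝒢)| = 16.  σ(𝒢) = { {}, {β}, {γ}, {ζ}, {β,γ}, {β,ζ}, {γ,ζ}, {α,δ,ε}, {β,γ,ζ}, {α,β,δ,ε}, {α,γ,δ,ε}, {α,δ,ε,ζ}, {α,β,γ,δ,ε}, {α,β,δ,ε,ζ}, {α,γ,δ,ε,ζ}, S }

Trace:
Take S₀ = 𝒢 ∪ {∅, S} = { {}, {α,γ,δ,ε}, {α,δ,ε,ζ}, {α,β,γ,δ,ε}, S }.
Iteration 1: +4 →
  {ζ}  = ᶜ of {α,β,γ,δ,ε}
  {β,γ}  = ᶜ of {α,δ,ε,ζ}
  {β,ζ}  = ᶜ of {α,γ,δ,ε}
  {α,γ,δ,ε,ζ}  = {α,γ,δ,ε} ∪ {α,δ,ε,ζ}
  |family| = 9
Iteration 2 (3 new):
  {β}  = ᶜ of {α,γ,δ,ε,ζ}
  {β,γ,ζ}  = {β,ζ} ∪ {β,γ}
  {α,β,δ,ε,ζ}  = {α,δ,ε,ζ} ∪ {β,ζ}
  |family| = 12
Iteration 3: 2 new —
  {γ}  = ᶜ of {α,β,δ,ε,ζ}
  {α,δ,ε}  = ᶜ of {β,γ,ζ}
  |family| = 14
Iteration 4 (2 new):
  {γ,ζ}  = {γ} ∪ {ζ}
  {α,β,δ,ε}  = {α,δ,ε} ∪ {β}
  |family| = 16
Iteration 5 adds nothing — fixpoint reached.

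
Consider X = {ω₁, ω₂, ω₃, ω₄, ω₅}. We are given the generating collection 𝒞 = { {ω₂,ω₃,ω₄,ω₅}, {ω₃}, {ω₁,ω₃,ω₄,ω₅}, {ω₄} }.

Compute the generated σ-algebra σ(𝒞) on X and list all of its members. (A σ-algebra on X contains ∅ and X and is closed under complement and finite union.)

Answer: σ(𝒞) = { {}, {ω₁}, {ω₂}, {ω₃}, {ω₄}, {ω₅}, {ω₁,ω₂}, {ω₁,ω₃}, {ω₁,ω₄}, {ω₁,ω₅}, {ω₂,ω₃}, {ω₂,ω₄}, {ω₂,ω₅}, {ω₃,ω₄}, {ω₃,ω₅}, {ω₄,ω₅}, {ω₁,ω₂,ω₃}, {ω₁,ω₂,ω₄}, {ω₁,ω₂,ω₅}, {ω₁,ω₃,ω₄}, {ω₁,ω₃,ω₅}, {ω₁,ω₄,ω₅}, {ω₂,ω₃,ω₄}, {ω₂,ω₃,ω₅}, {ω₂,ω₄,ω₅}, {ω₃,ω₄,ω₅}, {ω₁,ω₂,ω₃,ω₄}, {ω₁,ω₂,ω₃,ω₅}, {ω₁,ω₂,ω₄,ω₅}, {ω₁,ω₃,ω₄,ω₅}, {ω₂,ω₃,ω₄,ω₅}, X }

Derivation:
Seed the family with 𝒞 together with ∅ and X: { {}, {ω₃}, {ω₄}, {ω₁,ω₃,ω₄,ω₅}, {ω₂,ω₃,ω₄,ω₅}, X }.
Iteration 1. New:
  {ω₁}  = {ω₂,ω₃,ω₄,ω₅}ᶜ
  {ω₂}  = {ω₁,ω₃,ω₄,ω₅}ᶜ
  {ω₃,ω₄}  = {ω₃} ∪ {ω₄}
  {ω₁,ω₂,ω₃,ω₅}  = {ω₄}ᶜ
  {ω₁,ω₂,ω₄,ω₅}  = {ω₃}ᶜ
Iteration 2: 8 new —
  {ω₁,ω₂}  = {ω₂} ∪ {ω₁}
  {ω₁,ω₃}  = {ω₃} ∪ {ω₁}
  {ω₁,ω₄}  = {ω₄} ∪ {ω₁}
  {ω₂,ω₃}  = {ω₂} ∪ {ω₃}
  {ω₂,ω₄}  = {ω₂} ∪ {ω₄}
  {ω₁,ω₂,ω₅}  = {ω₃,ω₄}ᶜ
  {ω₁,ω₃,ω₄}  = {ω₃,ω₄} ∪ {ω₁}
  {ω₂,ω₃,ω₄}  = {ω₃,ω₄} ∪ {ω₂}
Iteration 3 (10 new):
  {ω₁,ω₅}  = {ω₂,ω₃,ω₄}ᶜ
  {ω₂,ω₅}  = {ω₁,ω₃,ω₄}ᶜ
  {ω₁,ω₂,ω₃}  = {ω₂} ∪ {ω₁,ω₃}
  {ω₁,ω₂,ω₄}  = {ω₂} ∪ {ω₁,ω₄}
  {ω₁,ω₃,ω₅}  = {ω₂,ω₄}ᶜ
  {ω₁,ω₄,ω₅}  = {ω₂,ω₃}ᶜ
  {ω₂,ω₃,ω₅}  = {ω₁,ω₄}ᶜ
  {ω₂,ω₄,ω₅}  = {ω₁,ω₃}ᶜ
  {ω₃,ω₄,ω₅}  = {ω₁,ω₂}ᶜ
  {ω₁,ω₂,ω₃,ω₄}  = {ω₃,ω₄} ∪ {ω₁,ω₂}
Iteration 4. New:
  {ω₅}  = {ω₁,ω₂,ω₃,ω₄}ᶜ
  {ω₃,ω₅}  = {ω₁,ω₂,ω₄}ᶜ
  {ω₄,ω₅}  = {ω₁,ω₂,ω₃}ᶜ
After Iteration 5 the family is unchanged; done.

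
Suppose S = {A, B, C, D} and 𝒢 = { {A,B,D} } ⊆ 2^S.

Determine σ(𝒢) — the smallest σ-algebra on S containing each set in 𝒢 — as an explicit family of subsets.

σ(𝒢) (4 sets): { {}, {C}, {A,B,D}, S }

Check:
Seed the family with 𝒢 together with ∅ and S: { {}, {A,B,D}, S }.
Step 1. New:
  {C}  = complement {A,B,D}
  (now 4)
After Step 2 the family is unchanged; done.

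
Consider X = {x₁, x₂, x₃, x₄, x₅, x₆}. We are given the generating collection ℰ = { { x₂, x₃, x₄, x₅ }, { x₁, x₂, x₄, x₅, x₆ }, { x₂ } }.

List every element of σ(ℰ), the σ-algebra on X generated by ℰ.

Initial family (5 sets): { {  }, { x₂ }, { x₂, x₃, x₄, x₅ }, { x₁, x₂, x₄, x₅, x₆ }, X }.
Round 1 adds 3:
  { x₃ }  = complement { x₁, x₂, x₄, x₅, x₆ }
  { x₁, x₆ }  = complement { x₂, x₃, x₄, x₅ }
  { x₁, x₃, x₄, x₅, x₆ }  = complement { x₂ }
  — 8 sets.
Round 2: +3 →
  { x₂, x₃ }  = { x₃ } ∪ { x₂ }
  { x₁, x₂, x₆ }  = { x₂ } ∪ { x₁, x₆ }
  { x₁, x₃, x₆ }  = { x₃ } ∪ { x₁, x₆ }
  — 11 sets.
Round 3. New:
  { x₂, x₄, x₅ }  = complement { x₁, x₃, x₆ }
  { x₃, x₄, x₅ }  = complement { x₁, x₂, x₆ }
  { x₁, x₂, x₃, x₆ }  = { x₃ } ∪ { x₁, x₂, x₆ }
  { x₁, x₄, x₅, x₆ }  = complement { x₂, x₃ }
  — 15 sets.
Round 4. New:
  { x₄, x₅ }  = complement { x₁, x₂, x₃, x₆ }
  — 16 sets.
After Round 5 the family is unchanged; done.

Therefore σ(ℰ) = { {  }, { x₂ }, { x₃ }, { x₁, x₆ }, { x₂, x₃ }, { x₄, x₅ }, { x₁, x₂, x₆ }, { x₁, x₃, x₆ }, { x₂, x₄, x₅ }, { x₃, x₄, x₅ }, { x₁, x₂, x₃, x₆ }, { x₁, x₄, x₅, x₆ }, { x₂, x₃, x₄, x₅ }, { x₁, x₂, x₄, x₅, x₆ }, { x₁, x₃, x₄, x₅, x₆ }, X } (|σ(ℰ)| = 16).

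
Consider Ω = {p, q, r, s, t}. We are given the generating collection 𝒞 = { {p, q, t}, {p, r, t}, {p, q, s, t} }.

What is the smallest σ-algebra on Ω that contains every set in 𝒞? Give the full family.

Begin from { ∅, {p, q, t}, {p, r, t}, {p, q, s, t}, Ω } (that is, 𝒞 plus ∅ and Ω).
Iteration 1 (4 new):
  {r}  = complement {p, q, s, t}
  {q, s}  = complement {p, r, t}
  {r, s}  = complement {p, q, t}
  {p, q, r, t}  = {p, q, t} ∪ {p, r, t}
  |family| = 9
Iteration 2 (3 new):
  {s}  = complement {p, q, r, t}
  {q, r, s}  = {r, s} ∪ {q, s}
  {p, r, s, t}  = {r, s} ∪ {p, r, t}
  |family| = 12
Iteration 3: +2 →
  {q}  = complement {p, r, s, t}
  {p, t}  = complement {q, r, s}
  |family| = 14
Iteration 4: 2 new —
  {q, r}  = {r} ∪ {q}
  {p, s, t}  = {p, t} ∪ {s}
  |family| = 16
Iteration 5: closed — nothing new.

Hence σ(𝒞) has 16 members: { ∅, {q}, {r}, {s}, {p, t}, {q, r}, {q, s}, {r, s}, {p, q, t}, {p, r, t}, {p, s, t}, {q, r, s}, {p, q, r, t}, {p, q, s, t}, {p, r, s, t}, Ω }.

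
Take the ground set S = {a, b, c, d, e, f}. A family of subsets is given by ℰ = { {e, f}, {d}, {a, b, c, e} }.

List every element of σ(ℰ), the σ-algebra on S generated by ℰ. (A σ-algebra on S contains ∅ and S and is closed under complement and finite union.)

Take S₀ = ℰ ∪ {∅, S} = { ∅, {d}, {e, f}, {a, b, c, e}, S }.
Iteration 1 adds 5:
  {d, f}  = S∖{a, b, c, e}
  {d, e, f}  = {e, f} ∪ {d}
  {a, b, c, d}  = S∖{e, f}
  {a, b, c, d, e}  = {d} ∪ {a, b, c, e}
  {a, b, c, e, f}  = S∖{d}
  |family| = 10
Iteration 2 (3 new):
  {f}  = S∖{a, b, c, d, e}
  {a, b, c}  = S∖{d, e, f}
  {a, b, c, d, f}  = {a, b, c, d} ∪ {d, f}
  |family| = 13
Iteration 3: +2 →
  {e}  = S∖{a, b, c, d, f}
  {a, b, c, f}  = {a, b, c} ∪ {f}
  |family| = 15
Iteration 4 (1 new):
  {d, e}  = S∖{a, b, c, f}
  |family| = 16
After Iteration 5 the family is unchanged; done.

Hence σ(ℰ) has 16 members: { ∅, {d}, {e}, {f}, {d, e}, {d, f}, {e, f}, {a, b, c}, {d, e, f}, {a, b, c, d}, {a, b, c, e}, {a, b, c, f}, {a, b, c, d, e}, {a, b, c, d, f}, {a, b, c, e, f}, S }.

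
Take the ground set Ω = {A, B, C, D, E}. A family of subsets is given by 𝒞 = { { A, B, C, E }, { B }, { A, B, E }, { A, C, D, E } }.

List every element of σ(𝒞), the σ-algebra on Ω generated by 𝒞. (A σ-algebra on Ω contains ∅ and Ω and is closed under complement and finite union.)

Answer: σ(𝒞) = { {  }, { B }, { C }, { D }, { A, E }, { B, C }, { B, D }, { C, D }, { A, B, E }, { A, C, E }, { A, D, E }, { B, C, D }, { A, B, C, E }, { A, B, D, E }, { A, C, D, E }, Ω }

Trace:
Seed the family with 𝒞 together with ∅ and Ω: { {  }, { B }, { A, B, E }, { A, B, C, E }, { A, C, D, E }, Ω }.
Iteration 1: +2 →
  { D }  = Ω∖{ A, B, C, E }
  { C, D }  = Ω∖{ A, B, E }
  — 8 sets.
Iteration 2. New:
  { B, D }  = { D } ∪ { B }
  { B, C, D }  = { B } ∪ { C, D }
  { A, B, D, E }  = { D } ∪ { A, B, E }
  — 11 sets.
Iteration 3. New:
  { C }  = Ω∖{ A, B, D, E }
  { A, E }  = Ω∖{ B, C, D }
  { A, C, E }  = Ω∖{ B, D }
  — 14 sets.
Iteration 4: +2 →
  { B, C }  = { C } ∪ { B }
  { A, D, E }  = { A, E } ∪ { D }
  — 16 sets.
After Iteration 5 the family is unchanged; done.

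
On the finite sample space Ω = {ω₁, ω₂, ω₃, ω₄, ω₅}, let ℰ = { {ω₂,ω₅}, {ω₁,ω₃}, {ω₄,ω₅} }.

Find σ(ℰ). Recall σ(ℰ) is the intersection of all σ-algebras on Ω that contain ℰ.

Initial family (5 sets): { {}, {ω₁,ω₃}, {ω₂,ω₅}, {ω₄,ω₅}, Ω }.
Round 1: 5 new —
  {ω₁,ω₂,ω₃}  = {ω₄,ω₅}ᶜ
  {ω₁,ω₃,ω₄}  = {ω₂,ω₅}ᶜ
  {ω₂,ω₄,ω₅}  = {ω₁,ω₃}ᶜ
  {ω₁,ω₂,ω₃,ω₅}  = {ω₂,ω₅} ∪ {ω₁,ω₃}
  {ω₁,ω₃,ω₄,ω₅}  = {ω₄,ω₅} ∪ {ω₁,ω₃}
  |family| = 10
Round 2. New:
  {ω₂}  = {ω₁,ω₃,ω₄,ω₅}ᶜ
  {ω₄}  = {ω₁,ω₂,ω₃,ω₅}ᶜ
  {ω₁,ω₂,ω₃,ω₄}  = {ω₁,ω₂,ω₃} ∪ {ω₁,ω₃,ω₄}
  |family| = 13
Round 3. New:
  {ω₅}  = {ω₁,ω₂,ω₃,ω₄}ᶜ
  {ω₂,ω₄}  = {ω₄} ∪ {ω₂}
  |family| = 15
Round 4: 1 new —
  {ω₁,ω₃,ω₅}  = {ω₂,ω₄}ᶜ
  |family| = 16
After Round 5 the family is unchanged; done.

Hence σ(ℰ) has 16 members: { {}, {ω₂}, {ω₄}, {ω₅}, {ω₁,ω₃}, {ω₂,ω₄}, {ω₂,ω₅}, {ω₄,ω₅}, {ω₁,ω₂,ω₃}, {ω₁,ω₃,ω₄}, {ω₁,ω₃,ω₅}, {ω₂,ω₄,ω₅}, {ω₁,ω₂,ω₃,ω₄}, {ω₁,ω₂,ω₃,ω₅}, {ω₁,ω₃,ω₄,ω₅}, Ω }.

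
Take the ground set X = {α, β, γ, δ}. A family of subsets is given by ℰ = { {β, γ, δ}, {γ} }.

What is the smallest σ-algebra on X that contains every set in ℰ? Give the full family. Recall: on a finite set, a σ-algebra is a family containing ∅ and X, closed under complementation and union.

Seed the family with ℰ together with ∅ and X: { {}, {γ}, {β, γ, δ}, X }.
Round 1. New:
  {α}  = ᶜ of {β, γ, δ}
  {α, β, δ}  = ᶜ of {γ}
  |family| = 6
Round 2: 1 new —
  {α, γ}  = {γ} ∪ {α}
  |family| = 7
Round 3 adds 1:
  {β, δ}  = ᶜ of {α, γ}
  |family| = 8
Round 4: already closed under ᶜ and ∪.

|σ(ℰ)| = 8.  σ(ℰ) = { {}, {α}, {γ}, {α, γ}, {β, δ}, {α, β, δ}, {β, γ, δ}, X }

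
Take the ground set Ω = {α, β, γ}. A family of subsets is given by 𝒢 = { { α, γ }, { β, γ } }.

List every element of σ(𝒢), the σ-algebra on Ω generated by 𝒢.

Start: 𝒢 ∪ {∅, Ω} = { {}, { α, γ }, { β, γ }, Ω }.
Round 1 adds 2:
  { α }  = { β, γ }ᶜ
  { β }  = { α, γ }ᶜ
  [6 total]
Round 2: 1 new —
  { α, β }  = { β } ∪ { α }
  [7 total]
Round 3 (1 new):
  { γ }  = { α, β }ᶜ
  [8 total]
Round 4: no new sets; the family is a σ-algebra.

Therefore σ(𝒢) = { {}, { α }, { β }, { γ }, { α, β }, { α, γ }, { β, γ }, Ω } (|σ(𝒢)| = 8).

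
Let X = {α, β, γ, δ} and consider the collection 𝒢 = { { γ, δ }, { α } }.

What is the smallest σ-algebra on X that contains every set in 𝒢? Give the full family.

Initial family (4 sets): { {  }, { α }, { γ, δ }, X }.
Pass 1. New:
  { α, β }  = complement { γ, δ }
  { α, γ, δ }  = { γ, δ } ∪ { α }
  { β, γ, δ }  = complement { α }
Pass 2. New:
  { β }  = complement { α, γ, δ }
After Pass 3 the family is unchanged; done.

σ(𝒢) = { {  }, { α }, { β }, { α, β }, { γ, δ }, { α, γ, δ }, { β, γ, δ }, X }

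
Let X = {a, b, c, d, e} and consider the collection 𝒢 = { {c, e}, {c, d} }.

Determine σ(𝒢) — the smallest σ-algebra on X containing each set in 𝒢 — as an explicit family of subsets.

σ(𝒢) (16 sets): { {}, {c}, {d}, {e}, {a, b}, {c, d}, {c, e}, {d, e}, {a, b, c}, {a, b, d}, {a, b, e}, {c, d, e}, {a, b, c, d}, {a, b, c, e}, {a, b, d, e}, X }

Working:
Initial family (4 sets): { {}, {c, d}, {c, e}, X }.
Iteration 1 (3 new):
  {a, b, d}  = {c, e}ᶜ
  {a, b, e}  = {c, d}ᶜ
  {c, d, e}  = {c, e} ∪ {c, d}
  — 7 sets.
Iteration 2 adds 4:
  {a, b}  = {c, d, e}ᶜ
  {a, b, c, d}  = {c, d} ∪ {a, b, d}
  {a, b, c, e}  = {a, b, e} ∪ {c, e}
  {a, b, d, e}  = {a, b, e} ∪ {a, b, d}
  — 11 sets.
Iteration 3 adds 3:
  {c}  = {a, b, d, e}ᶜ
  {d}  = {a, b, c, e}ᶜ
  {e}  = {a, b, c, d}ᶜ
  — 14 sets.
Iteration 4: +2 →
  {d, e}  = {d} ∪ {e}
  {a, b, c}  = {c} ∪ {a, b}
  — 16 sets.
Iteration 5: closed — nothing new.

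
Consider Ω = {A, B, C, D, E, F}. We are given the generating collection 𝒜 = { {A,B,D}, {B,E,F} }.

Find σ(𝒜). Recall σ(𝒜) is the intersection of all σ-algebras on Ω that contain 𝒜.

σ(𝒜) (16 sets): { ∅, {B}, {C}, {A,D}, {B,C}, {E,F}, {A,B,D}, {A,C,D}, {B,E,F}, {C,E,F}, {A,B,C,D}, {A,D,E,F}, {B,C,E,F}, {A,B,D,E,F}, {A,C,D,E,F}, Ω }

Derivation:
Begin from { ∅, {A,B,D}, {B,E,F}, Ω } (that is, 𝒜 plus ∅ and Ω).
Iteration 1 adds 3:
  {A,C,D}  = complement {B,E,F}
  {C,E,F}  = complement {A,B,D}
  {A,B,D,E,F}  = {A,B,D} ∪ {B,E,F}
  — 7 sets.
Iteration 2. New:
  {C}  = complement {A,B,D,E,F}
  {A,B,C,D}  = {A,C,D} ∪ {A,B,D}
  {B,C,E,F}  = {C,E,F} ∪ {B,E,F}
  {A,C,D,E,F}  = {A,C,D} ∪ {C,E,F}
  — 11 sets.
Iteration 3. New:
  {B}  = complement {A,C,D,E,F}
  {A,D}  = complement {B,C,E,F}
  {E,F}  = complement {A,B,C,D}
  — 14 sets.
Iteration 4. New:
  {B,C}  = {C} ∪ {B}
  {A,D,E,F}  = {A,D} ∪ {E,F}
  — 16 sets.
Iteration 5: no new sets; the family is a σ-algebra.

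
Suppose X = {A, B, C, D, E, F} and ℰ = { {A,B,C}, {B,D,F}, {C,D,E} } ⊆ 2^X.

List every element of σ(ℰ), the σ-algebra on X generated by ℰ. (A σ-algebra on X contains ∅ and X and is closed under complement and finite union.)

|σ(ℰ)| = 64.  σ(ℰ) = { {}, {A}, {B}, {C}, {D}, {E}, {F}, {A,B}, {A,C}, {A,D}, {A,E}, {A,F}, {B,C}, {B,D}, {B,E}, {B,F}, {C,D}, {C,E}, {C,F}, {D,E}, {D,F}, {E,F}, {A,B,C}, {A,B,D}, {A,B,E}, {A,B,F}, {A,C,D}, {A,C,E}, {A,C,F}, {A,D,E}, {A,D,F}, {A,E,F}, {B,C,D}, {B,C,E}, {B,C,F}, {B,D,E}, {B,D,F}, {B,E,F}, {C,D,E}, {C,D,F}, {C,E,F}, {D,E,F}, {A,B,C,D}, {A,B,C,E}, {A,B,C,F}, {A,B,D,E}, {A,B,D,F}, {A,B,E,F}, {A,C,D,E}, {A,C,D,F}, {A,C,E,F}, {A,D,E,F}, {B,C,D,E}, {B,C,D,F}, {B,C,E,F}, {B,D,E,F}, {C,D,E,F}, {A,B,C,D,E}, {A,B,C,D,F}, {A,B,C,E,F}, {A,B,D,E,F}, {A,C,D,E,F}, {B,C,D,E,F}, X }

Working:
Start: ℰ ∪ {∅, X} = { {}, {A,B,C}, {B,D,F}, {C,D,E}, X }.
Iteration 1 (6 new):
  {A,B,F}  = X∖{C,D,E}
  {A,C,E}  = X∖{B,D,F}
  {D,E,F}  = X∖{A,B,C}
  {A,B,C,D,E}  = {C,D,E} ∪ {A,B,C}
  {A,B,C,D,F}  = {B,D,F} ∪ {A,B,C}
  {B,C,D,E,F}  = {B,D,F} ∪ {C,D,E}
  |family| = 11
Iteration 2: 12 new —
  {A}  = X∖{B,C,D,E,F}
  {E}  = X∖{A,B,C,D,F}
  {F}  = X∖{A,B,C,D,E}
  {A,B,C,E}  = {A,B,C} ∪ {A,C,E}
  {A,B,C,F}  = {A,B,C} ∪ {A,B,F}
  {A,B,D,F}  = {B,D,F} ∪ {A,B,F}
  {A,C,D,E}  = {C,D,E} ∪ {A,C,E}
  {B,D,E,F}  = {B,D,F} ∪ {D,E,F}
  {C,D,E,F}  = {C,D,E} ∪ {D,E,F}
  {A,B,C,E,F}  = {A,C,E} ∪ {A,B,F}
  {A,B,D,E,F}  = {A,B,F} ∪ {D,E,F}
  {A,C,D,E,F}  = {A,C,E} ∪ {D,E,F}
  |family| = 23
Iteration 3 adds 15:
  {B}  = X∖{A,C,D,E,F}
  {C}  = X∖{A,B,D,E,F}
  {D}  = X∖{A,B,C,E,F}
  {A,B}  = X∖{C,D,E,F}
  {A,C}  = X∖{B,D,E,F}
  {A,E}  = {E} ∪ {A}
  {A,F}  = {F} ∪ {A}
  {B,F}  = X∖{A,C,D,E}
  {C,E}  = X∖{A,B,D,F}
  {D,E}  = X∖{A,B,C,F}
  {D,F}  = X∖{A,B,C,E}
  {E,F}  = {F} ∪ {E}
  {A,B,E,F}  = {E} ∪ {A,B,F}
  {A,C,E,F}  = {A,C,E} ∪ {F}
  {A,D,E,F}  = {D,E,F} ∪ {A}
  |family| = 38
Iteration 4 (25 new):
  {A,D}  = {D} ∪ {A}
  {B,C}  = X∖{A,D,E,F}
  {B,D}  = X∖{A,C,E,F}
  {B,E}  = {B} ∪ {E}
  {C,D}  = X∖{A,B,E,F}
  {C,F}  = {C} ∪ {F}
  {A,B,D}  = {A,B} ∪ {D}
  {A,B,E}  = {B} ∪ {A,E}
  {A,C,D}  = {A,C} ∪ {D}
  {A,C,F}  = {A,F} ∪ {A,C}
  {A,D,E}  = {D,E} ∪ {A}
  {A,D,F}  = {A,F} ∪ {D}
  {A,E,F}  = {A,F} ∪ {E,F}
  {B,C,E}  = {B} ∪ {C,E}
  {B,C,F}  = {B,F} ∪ {C}
  {B,D,E}  = {B} ∪ {D,E}
  {B,E,F}  = {B} ∪ {E,F}
  {C,D,F}  = {C} ∪ {D,F}
  {C,E,F}  = {C,E} ∪ {E,F}
  {A,B,C,D}  = X∖{E,F}
  {A,B,D,E}  = {D,E} ∪ {A,B}
  {A,C,D,F}  = {A,C} ∪ {D,F}
  {B,C,D,E}  = X∖{A,F}
  {B,C,D,F}  = X∖{A,E}
  {B,C,E,F}  = {C,E} ∪ {B,F}
  |family| = 63
Iteration 5 adds 1:
  {B,C,D}  = X∖{A,E,F}
  |family| = 64
Iteration 6 adds nothing — fixpoint reached.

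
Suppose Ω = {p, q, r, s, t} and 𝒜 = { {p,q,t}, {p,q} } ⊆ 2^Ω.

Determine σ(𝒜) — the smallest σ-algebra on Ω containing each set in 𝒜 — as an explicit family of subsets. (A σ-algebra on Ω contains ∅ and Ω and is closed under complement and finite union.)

σ(𝒜) (8 sets): { {}, {t}, {p,q}, {r,s}, {p,q,t}, {r,s,t}, {p,q,r,s}, Ω }

Working:
Take S₀ = 𝒜 ∪ {∅, Ω} = { {}, {p,q}, {p,q,t}, Ω }.
Pass 1. New:
  {r,s}  = {p,q,t}ᶜ
  {r,s,t}  = {p,q}ᶜ
  (now 6)
Pass 2 adds 1:
  {p,q,r,s}  = {r,s} ∪ {p,q}
  (now 7)
Pass 3: 1 new —
  {t}  = {p,q,r,s}ᶜ
  (now 8)
Pass 4: already closed under ᶜ and ∪.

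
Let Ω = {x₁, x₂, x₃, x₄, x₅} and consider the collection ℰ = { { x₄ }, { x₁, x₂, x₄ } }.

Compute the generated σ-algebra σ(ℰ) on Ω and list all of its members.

Begin from { ∅, { x₄ }, { x₁, x₂, x₄ }, Ω } (that is, ℰ plus ∅ and Ω).
Iteration 1 (2 new):
  { x₃, x₅ }  = complement { x₁, x₂, x₄ }
  { x₁, x₂, x₃, x₅ }  = complement { x₄ }
  |family| = 6
Iteration 2. New:
  { x₃, x₄, x₅ }  = { x₄ } ∪ { x₃, x₅ }
  |family| = 7
Iteration 3 adds 1:
  { x₁, x₂ }  = complement { x₃, x₄, x₅ }
  |family| = 8
Iteration 4 adds nothing — fixpoint reached.

Hence σ(ℰ) has 8 members: { ∅, { x₄ }, { x₁, x₂ }, { x₃, x₅ }, { x₁, x₂, x₄ }, { x₃, x₄, x₅ }, { x₁, x₂, x₃, x₅ }, Ω }.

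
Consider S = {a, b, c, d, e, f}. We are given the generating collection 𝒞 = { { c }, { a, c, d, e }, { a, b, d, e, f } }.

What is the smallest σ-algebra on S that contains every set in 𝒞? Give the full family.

Take S₀ = 𝒞 ∪ {∅, S} = { {  }, { c }, { a, c, d, e }, { a, b, d, e, f }, S }.
Iteration 1: +1 →
  { b, f }  = { a, c, d, e }ᶜ
  — 6 sets.
Iteration 2 (1 new):
  { b, c, f }  = { c } ∪ { b, f }
  — 7 sets.
Iteration 3 (1 new):
  { a, d, e }  = { b, c, f }ᶜ
  — 8 sets.
Iteration 4 adds nothing — fixpoint reached.

Therefore σ(𝒞) = { {  }, { c }, { b, f }, { a, d, e }, { b, c, f }, { a, c, d, e }, { a, b, d, e, f }, S } (|σ(𝒞)| = 8).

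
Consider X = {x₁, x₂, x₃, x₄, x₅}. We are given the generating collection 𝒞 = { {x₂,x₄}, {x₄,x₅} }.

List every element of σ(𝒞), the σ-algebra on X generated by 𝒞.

Begin from { {}, {x₂,x₄}, {x₄,x₅}, X } (that is, 𝒞 plus ∅ and X).
Iteration 1. New:
  {x₁,x₂,x₃}  = ᶜ of {x₄,x₅}
  {x₁,x₃,x₅}  = ᶜ of {x₂,x₄}
  {x₂,x₄,x₅}  = {x₄,x₅} ∪ {x₂,x₄}
  [7 total]
Iteration 2 adds 4:
  {x₁,x₃}  = ᶜ of {x₂,x₄,x₅}
  {x₁,x₂,x₃,x₄}  = {x₁,x₂,x₃} ∪ {x₂,x₄}
  {x₁,x₂,x₃,x₅}  = {x₁,x₂,x₃} ∪ {x₁,x₃,x₅}
  {x₁,x₃,x₄,x₅}  = {x₄,x₅} ∪ {x₁,x₃,x₅}
  [11 total]
Iteration 3: 3 new —
  {x₂}  = ᶜ of {x₁,x₃,x₄,x₅}
  {x₄}  = ᶜ of {x₁,x₂,x₃,x₅}
  {x₅}  = ᶜ of {x₁,x₂,x₃,x₄}
  [14 total]
Iteration 4 adds 2:
  {x₂,x₅}  = {x₂} ∪ {x₅}
  {x₁,x₃,x₄}  = {x₁,x₃} ∪ {x₄}
  [16 total]
Iteration 5: closed — nothing new.

|σ(𝒞)| = 16.  σ(𝒞) = { {}, {x₂}, {x₄}, {x₅}, {x₁,x₃}, {x₂,x₄}, {x₂,x₅}, {x₄,x₅}, {x₁,x₂,x₃}, {x₁,x₃,x₄}, {x₁,x₃,x₅}, {x₂,x₄,x₅}, {x₁,x₂,x₃,x₄}, {x₁,x₂,x₃,x₅}, {x₁,x₃,x₄,x₅}, X }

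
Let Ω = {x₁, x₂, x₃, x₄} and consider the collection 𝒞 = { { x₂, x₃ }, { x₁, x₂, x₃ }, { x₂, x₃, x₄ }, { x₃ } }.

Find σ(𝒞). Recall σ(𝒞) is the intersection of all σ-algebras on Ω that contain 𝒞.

Initial family (6 sets): { {  }, { x₃ }, { x₂, x₃ }, { x₁, x₂, x₃ }, { x₂, x₃, x₄ }, Ω }.
Round 1 (4 new):
  { x₁ }  = { x₂, x₃, x₄ }ᶜ
  { x₄ }  = { x₁, x₂, x₃ }ᶜ
  { x₁, x₄ }  = { x₂, x₃ }ᶜ
  { x₁, x₂, x₄ }  = { x₃ }ᶜ
  [10 total]
Round 2: +3 →
  { x₁, x₃ }  = { x₃ } ∪ { x₁ }
  { x₃, x₄ }  = { x₃ } ∪ { x₄ }
  { x₁, x₃, x₄ }  = { x₃ } ∪ { x₁, x₄ }
  [13 total]
Round 3. New:
  { x₂ }  = { x₁, x₃, x₄ }ᶜ
  { x₁, x₂ }  = { x₃, x₄ }ᶜ
  { x₂, x₄ }  = { x₁, x₃ }ᶜ
  [16 total]
Round 4: stable.

Therefore σ(𝒞) = { {  }, { x₁ }, { x₂ }, { x₃ }, { x₄ }, { x₁, x₂ }, { x₁, x₃ }, { x₁, x₄ }, { x₂, x₃ }, { x₂, x₄ }, { x₃, x₄ }, { x₁, x₂, x₃ }, { x₁, x₂, x₄ }, { x₁, x₃, x₄ }, { x₂, x₃, x₄ }, Ω } (|σ(𝒞)| = 16).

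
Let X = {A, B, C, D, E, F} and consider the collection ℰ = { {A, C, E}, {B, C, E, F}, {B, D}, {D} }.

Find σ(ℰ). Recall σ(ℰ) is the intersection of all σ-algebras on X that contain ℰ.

σ(ℰ) = { {}, {A}, {B}, {D}, {F}, {A, B}, {A, D}, {A, F}, {B, D}, {B, F}, {C, E}, {D, F}, {A, B, D}, {A, B, F}, {A, C, E}, {A, D, F}, {B, C, E}, {B, D, F}, {C, D, E}, {C, E, F}, {A, B, C, E}, {A, B, D, F}, {A, C, D, E}, {A, C, E, F}, {B, C, D, E}, {B, C, E, F}, {C, D, E, F}, {A, B, C, D, E}, {A, B, C, E, F}, {A, C, D, E, F}, {B, C, D, E, F}, X }

Trace:
Seed the family with ℰ together with ∅ and X: { {}, {D}, {B, D}, {A, C, E}, {B, C, E, F}, X }.
Step 1: +7 →
  {A, D}  = {B, C, E, F}ᶜ
  {B, D, F}  = {A, C, E}ᶜ
  {A, C, D, E}  = {D} ∪ {A, C, E}
  {A, C, E, F}  = {B, D}ᶜ
  {A, B, C, D, E}  = {A, C, E} ∪ {B, D}
  {A, B, C, E, F}  = {D}ᶜ
  {B, C, D, E, F}  = {D} ∪ {B, C, E, F}
Step 2 (6 new):
  {A}  = {B, C, D, E, F}ᶜ
  {F}  = {A, B, C, D, E}ᶜ
  {B, F}  = {A, C, D, E}ᶜ
  {A, B, D}  = {A, D} ∪ {B, D}
  {A, B, D, F}  = {B, D, F} ∪ {A, D}
  {A, C, D, E, F}  = {A, C, E, F} ∪ {A, D}
Step 3 (7 new):
  {B}  = {A, C, D, E, F}ᶜ
  {A, F}  = {F} ∪ {A}
  {C, E}  = {A, B, D, F}ᶜ
  {D, F}  = {F} ∪ {D}
  {A, B, F}  = {B, F} ∪ {A}
  {A, D, F}  = {A, D} ∪ {F}
  {C, E, F}  = {A, B, D}ᶜ
Step 4 adds 6:
  {A, B}  = {A} ∪ {B}
  {B, C, E}  = {A, D, F}ᶜ
  {C, D, E}  = {A, B, F}ᶜ
  {A, B, C, E}  = {D, F}ᶜ
  {B, C, D, E}  = {A, F}ᶜ
  {C, D, E, F}  = {C, E, F} ∪ {D}
Step 5: no new sets; the family is a σ-algebra.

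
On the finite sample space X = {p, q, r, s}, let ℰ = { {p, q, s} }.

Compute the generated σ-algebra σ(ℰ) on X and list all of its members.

Start: ℰ ∪ {∅, X} = { {}, {p, q, s}, X }.
Round 1: 1 new —
  {r}  = complement {p, q, s}
  (now 4)
After Round 2 the family is unchanged; done.

Therefore σ(ℰ) = { {}, {r}, {p, q, s}, X } (|σ(ℰ)| = 4).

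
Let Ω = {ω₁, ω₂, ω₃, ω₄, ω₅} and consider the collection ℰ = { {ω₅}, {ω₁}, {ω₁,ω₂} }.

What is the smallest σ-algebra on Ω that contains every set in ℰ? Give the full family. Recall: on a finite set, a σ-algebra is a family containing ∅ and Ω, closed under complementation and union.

σ(ℰ) = { {}, {ω₁}, {ω₂}, {ω₅}, {ω₁,ω₂}, {ω₁,ω₅}, {ω₂,ω₅}, {ω₃,ω₄}, {ω₁,ω₂,ω₅}, {ω₁,ω₃,ω₄}, {ω₂,ω₃,ω₄}, {ω₃,ω₄,ω₅}, {ω₁,ω₂,ω₃,ω₄}, {ω₁,ω₃,ω₄,ω₅}, {ω₂,ω₃,ω₄,ω₅}, Ω }

Derivation:
Initial family (5 sets): { {}, {ω₁}, {ω₅}, {ω₁,ω₂}, Ω }.
Round 1: +5 →
  {ω₁,ω₅}  = {ω₅} ∪ {ω₁}
  {ω₁,ω₂,ω₅}  = {ω₁,ω₂} ∪ {ω₅}
  {ω₃,ω₄,ω₅}  = complement {ω₁,ω₂}
  {ω₁,ω₂,ω₃,ω₄}  = complement {ω₅}
  {ω₂,ω₃,ω₄,ω₅}  = complement {ω₁}
  |family| = 10
Round 2: +3 →
  {ω₃,ω₄}  = complement {ω₁,ω₂,ω₅}
  {ω₂,ω₃,ω₄}  = complement {ω₁,ω₅}
  {ω₁,ω₃,ω₄,ω₅}  = {ω₃,ω₄,ω₅} ∪ {ω₁,ω₅}
  |family| = 13
Round 3 (2 new):
  {ω₂}  = complement {ω₁,ω₃,ω₄,ω₅}
  {ω₁,ω₃,ω₄}  = {ω₃,ω₄} ∪ {ω₁}
  |family| = 15
Round 4. New:
  {ω₂,ω₅}  = complement {ω₁,ω₃,ω₄}
  |family| = 16
Round 5: already closed under ᶜ and ∪.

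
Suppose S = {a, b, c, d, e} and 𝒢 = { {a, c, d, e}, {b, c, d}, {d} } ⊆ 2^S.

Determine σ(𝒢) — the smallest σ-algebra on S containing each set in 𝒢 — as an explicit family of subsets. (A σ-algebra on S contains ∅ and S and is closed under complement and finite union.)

Initial family (5 sets): { ∅, {d}, {b, c, d}, {a, c, d, e}, S }.
Step 1: +3 →
  {b}  = complement {a, c, d, e}
  {a, e}  = complement {b, c, d}
  {a, b, c, e}  = complement {d}
  (now 8)
Step 2 (3 new):
  {b, d}  = {d} ∪ {b}
  {a, b, e}  = {b} ∪ {a, e}
  {a, d, e}  = {d} ∪ {a, e}
  (now 11)
Step 3. New:
  {b, c}  = complement {a, d, e}
  {c, d}  = complement {a, b, e}
  {a, c, e}  = complement {b, d}
  {a, b, d, e}  = {a, d, e} ∪ {a, b, e}
  (now 15)
Step 4: +1 →
  {c}  = complement {a, b, d, e}
  (now 16)
After Step 5 the family is unchanged; done.

|σ(𝒢)| = 16.  σ(𝒢) = { ∅, {b}, {c}, {d}, {a, e}, {b, c}, {b, d}, {c, d}, {a, b, e}, {a, c, e}, {a, d, e}, {b, c, d}, {a, b, c, e}, {a, b, d, e}, {a, c, d, e}, S }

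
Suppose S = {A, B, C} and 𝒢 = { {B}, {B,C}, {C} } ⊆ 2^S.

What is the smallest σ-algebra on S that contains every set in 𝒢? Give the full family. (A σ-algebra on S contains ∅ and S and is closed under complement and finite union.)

Start: 𝒢 ∪ {∅, S} = { {}, {B}, {C}, {B,C}, S }.
Round 1: 3 new —
  {A}  = complement {B,C}
  {A,B}  = complement {C}
  {A,C}  = complement {B}
Round 2: already closed under ᶜ and ∪.

|σ(𝒢)| = 8.  σ(𝒢) = { {}, {A}, {B}, {C}, {A,B}, {A,C}, {B,C}, S }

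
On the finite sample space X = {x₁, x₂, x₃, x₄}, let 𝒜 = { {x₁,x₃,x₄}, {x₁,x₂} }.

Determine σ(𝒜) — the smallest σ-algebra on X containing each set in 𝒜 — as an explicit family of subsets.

Seed the family with 𝒜 together with ∅ and X: { {}, {x₁,x₂}, {x₁,x₃,x₄}, X }.
Pass 1 adds 2:
  {x₂}  = complement {x₁,x₃,x₄}
  {x₃,x₄}  = complement {x₁,x₂}
Pass 2. New:
  {x₂,x₃,x₄}  = {x₃,x₄} ∪ {x₂}
Pass 3 adds 1:
  {x₁}  = complement {x₂,x₃,x₄}
After Pass 4 the family is unchanged; done.

Hence σ(𝒜) has 8 members: { {}, {x₁}, {x₂}, {x₁,x₂}, {x₃,x₄}, {x₁,x₃,x₄}, {x₂,x₃,x₄}, X }.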